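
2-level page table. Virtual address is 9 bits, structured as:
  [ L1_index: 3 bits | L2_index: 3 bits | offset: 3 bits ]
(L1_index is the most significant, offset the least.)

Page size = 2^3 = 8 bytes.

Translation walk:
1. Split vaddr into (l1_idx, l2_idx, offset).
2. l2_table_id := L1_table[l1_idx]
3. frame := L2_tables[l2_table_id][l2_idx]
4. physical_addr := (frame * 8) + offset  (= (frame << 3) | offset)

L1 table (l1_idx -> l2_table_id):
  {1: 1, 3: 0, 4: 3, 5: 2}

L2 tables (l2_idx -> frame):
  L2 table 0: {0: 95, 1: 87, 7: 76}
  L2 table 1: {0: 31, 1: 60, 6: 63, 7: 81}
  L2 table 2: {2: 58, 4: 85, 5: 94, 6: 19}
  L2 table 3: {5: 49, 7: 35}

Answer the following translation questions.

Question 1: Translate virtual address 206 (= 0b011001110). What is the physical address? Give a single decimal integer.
vaddr = 206 = 0b011001110
Split: l1_idx=3, l2_idx=1, offset=6
L1[3] = 0
L2[0][1] = 87
paddr = 87 * 8 + 6 = 702

Answer: 702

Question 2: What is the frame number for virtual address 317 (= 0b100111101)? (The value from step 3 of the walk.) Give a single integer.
Answer: 35

Derivation:
vaddr = 317: l1_idx=4, l2_idx=7
L1[4] = 3; L2[3][7] = 35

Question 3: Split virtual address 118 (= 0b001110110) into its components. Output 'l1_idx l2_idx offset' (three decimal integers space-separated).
Answer: 1 6 6

Derivation:
vaddr = 118 = 0b001110110
  top 3 bits -> l1_idx = 1
  next 3 bits -> l2_idx = 6
  bottom 3 bits -> offset = 6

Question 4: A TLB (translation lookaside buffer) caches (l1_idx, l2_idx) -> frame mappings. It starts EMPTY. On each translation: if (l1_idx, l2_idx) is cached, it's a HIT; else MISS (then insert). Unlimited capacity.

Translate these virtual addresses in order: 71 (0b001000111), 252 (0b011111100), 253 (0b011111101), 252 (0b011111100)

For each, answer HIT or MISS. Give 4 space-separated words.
vaddr=71: (1,0) not in TLB -> MISS, insert
vaddr=252: (3,7) not in TLB -> MISS, insert
vaddr=253: (3,7) in TLB -> HIT
vaddr=252: (3,7) in TLB -> HIT

Answer: MISS MISS HIT HIT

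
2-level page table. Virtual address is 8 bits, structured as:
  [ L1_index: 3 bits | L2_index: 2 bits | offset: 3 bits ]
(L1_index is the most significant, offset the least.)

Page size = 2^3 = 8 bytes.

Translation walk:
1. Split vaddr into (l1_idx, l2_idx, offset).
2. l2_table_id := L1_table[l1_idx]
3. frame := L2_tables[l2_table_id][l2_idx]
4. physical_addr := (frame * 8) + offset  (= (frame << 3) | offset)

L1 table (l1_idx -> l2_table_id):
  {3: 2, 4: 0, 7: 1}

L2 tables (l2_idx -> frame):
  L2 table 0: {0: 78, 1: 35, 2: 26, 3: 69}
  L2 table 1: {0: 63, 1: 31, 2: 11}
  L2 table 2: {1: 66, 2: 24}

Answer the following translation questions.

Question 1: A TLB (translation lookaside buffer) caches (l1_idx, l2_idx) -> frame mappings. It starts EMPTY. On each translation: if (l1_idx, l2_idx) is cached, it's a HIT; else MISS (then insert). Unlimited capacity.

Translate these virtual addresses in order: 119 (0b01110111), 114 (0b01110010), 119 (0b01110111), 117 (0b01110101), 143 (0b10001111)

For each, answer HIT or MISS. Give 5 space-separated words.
vaddr=119: (3,2) not in TLB -> MISS, insert
vaddr=114: (3,2) in TLB -> HIT
vaddr=119: (3,2) in TLB -> HIT
vaddr=117: (3,2) in TLB -> HIT
vaddr=143: (4,1) not in TLB -> MISS, insert

Answer: MISS HIT HIT HIT MISS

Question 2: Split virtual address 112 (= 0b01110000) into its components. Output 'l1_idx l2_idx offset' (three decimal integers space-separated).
Answer: 3 2 0

Derivation:
vaddr = 112 = 0b01110000
  top 3 bits -> l1_idx = 3
  next 2 bits -> l2_idx = 2
  bottom 3 bits -> offset = 0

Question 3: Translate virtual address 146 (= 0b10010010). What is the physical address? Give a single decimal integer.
vaddr = 146 = 0b10010010
Split: l1_idx=4, l2_idx=2, offset=2
L1[4] = 0
L2[0][2] = 26
paddr = 26 * 8 + 2 = 210

Answer: 210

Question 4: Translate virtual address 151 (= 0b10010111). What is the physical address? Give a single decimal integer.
Answer: 215

Derivation:
vaddr = 151 = 0b10010111
Split: l1_idx=4, l2_idx=2, offset=7
L1[4] = 0
L2[0][2] = 26
paddr = 26 * 8 + 7 = 215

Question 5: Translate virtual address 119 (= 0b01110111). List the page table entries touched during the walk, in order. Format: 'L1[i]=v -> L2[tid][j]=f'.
vaddr = 119 = 0b01110111
Split: l1_idx=3, l2_idx=2, offset=7

Answer: L1[3]=2 -> L2[2][2]=24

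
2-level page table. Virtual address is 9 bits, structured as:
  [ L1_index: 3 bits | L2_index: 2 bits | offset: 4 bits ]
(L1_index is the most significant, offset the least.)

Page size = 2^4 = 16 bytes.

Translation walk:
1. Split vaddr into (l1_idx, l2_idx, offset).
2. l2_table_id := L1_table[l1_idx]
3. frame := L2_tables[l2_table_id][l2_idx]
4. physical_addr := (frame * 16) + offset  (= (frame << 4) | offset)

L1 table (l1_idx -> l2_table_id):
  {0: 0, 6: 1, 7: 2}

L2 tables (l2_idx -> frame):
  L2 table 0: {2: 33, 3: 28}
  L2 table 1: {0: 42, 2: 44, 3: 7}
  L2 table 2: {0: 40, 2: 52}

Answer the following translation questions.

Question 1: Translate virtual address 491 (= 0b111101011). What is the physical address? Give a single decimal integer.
Answer: 843

Derivation:
vaddr = 491 = 0b111101011
Split: l1_idx=7, l2_idx=2, offset=11
L1[7] = 2
L2[2][2] = 52
paddr = 52 * 16 + 11 = 843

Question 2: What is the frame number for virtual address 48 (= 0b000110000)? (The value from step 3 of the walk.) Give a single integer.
vaddr = 48: l1_idx=0, l2_idx=3
L1[0] = 0; L2[0][3] = 28

Answer: 28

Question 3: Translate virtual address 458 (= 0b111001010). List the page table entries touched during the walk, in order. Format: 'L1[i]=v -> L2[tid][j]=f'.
vaddr = 458 = 0b111001010
Split: l1_idx=7, l2_idx=0, offset=10

Answer: L1[7]=2 -> L2[2][0]=40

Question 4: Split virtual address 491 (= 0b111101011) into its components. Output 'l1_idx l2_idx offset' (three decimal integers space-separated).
Answer: 7 2 11

Derivation:
vaddr = 491 = 0b111101011
  top 3 bits -> l1_idx = 7
  next 2 bits -> l2_idx = 2
  bottom 4 bits -> offset = 11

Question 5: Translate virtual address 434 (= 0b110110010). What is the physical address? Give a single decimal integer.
Answer: 114

Derivation:
vaddr = 434 = 0b110110010
Split: l1_idx=6, l2_idx=3, offset=2
L1[6] = 1
L2[1][3] = 7
paddr = 7 * 16 + 2 = 114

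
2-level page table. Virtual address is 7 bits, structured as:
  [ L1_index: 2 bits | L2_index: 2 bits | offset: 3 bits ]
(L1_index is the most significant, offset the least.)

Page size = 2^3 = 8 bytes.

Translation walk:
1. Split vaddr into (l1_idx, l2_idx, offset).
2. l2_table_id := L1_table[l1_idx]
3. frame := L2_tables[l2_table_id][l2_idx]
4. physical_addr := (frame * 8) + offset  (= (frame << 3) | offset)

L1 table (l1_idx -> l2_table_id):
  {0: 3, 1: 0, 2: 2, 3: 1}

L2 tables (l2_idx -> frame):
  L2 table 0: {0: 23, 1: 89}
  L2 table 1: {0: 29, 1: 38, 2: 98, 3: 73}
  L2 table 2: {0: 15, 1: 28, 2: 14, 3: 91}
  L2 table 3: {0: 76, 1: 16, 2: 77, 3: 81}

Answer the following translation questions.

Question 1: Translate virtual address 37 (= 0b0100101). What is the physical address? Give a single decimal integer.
Answer: 189

Derivation:
vaddr = 37 = 0b0100101
Split: l1_idx=1, l2_idx=0, offset=5
L1[1] = 0
L2[0][0] = 23
paddr = 23 * 8 + 5 = 189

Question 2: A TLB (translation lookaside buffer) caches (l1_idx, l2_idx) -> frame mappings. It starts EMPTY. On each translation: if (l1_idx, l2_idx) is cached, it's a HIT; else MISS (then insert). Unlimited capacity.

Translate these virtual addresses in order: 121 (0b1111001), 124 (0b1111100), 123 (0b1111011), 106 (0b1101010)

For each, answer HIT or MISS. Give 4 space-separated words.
vaddr=121: (3,3) not in TLB -> MISS, insert
vaddr=124: (3,3) in TLB -> HIT
vaddr=123: (3,3) in TLB -> HIT
vaddr=106: (3,1) not in TLB -> MISS, insert

Answer: MISS HIT HIT MISS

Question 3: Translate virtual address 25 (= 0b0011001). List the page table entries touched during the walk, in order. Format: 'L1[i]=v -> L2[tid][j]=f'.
Answer: L1[0]=3 -> L2[3][3]=81

Derivation:
vaddr = 25 = 0b0011001
Split: l1_idx=0, l2_idx=3, offset=1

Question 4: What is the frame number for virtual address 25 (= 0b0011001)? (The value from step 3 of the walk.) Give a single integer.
vaddr = 25: l1_idx=0, l2_idx=3
L1[0] = 3; L2[3][3] = 81

Answer: 81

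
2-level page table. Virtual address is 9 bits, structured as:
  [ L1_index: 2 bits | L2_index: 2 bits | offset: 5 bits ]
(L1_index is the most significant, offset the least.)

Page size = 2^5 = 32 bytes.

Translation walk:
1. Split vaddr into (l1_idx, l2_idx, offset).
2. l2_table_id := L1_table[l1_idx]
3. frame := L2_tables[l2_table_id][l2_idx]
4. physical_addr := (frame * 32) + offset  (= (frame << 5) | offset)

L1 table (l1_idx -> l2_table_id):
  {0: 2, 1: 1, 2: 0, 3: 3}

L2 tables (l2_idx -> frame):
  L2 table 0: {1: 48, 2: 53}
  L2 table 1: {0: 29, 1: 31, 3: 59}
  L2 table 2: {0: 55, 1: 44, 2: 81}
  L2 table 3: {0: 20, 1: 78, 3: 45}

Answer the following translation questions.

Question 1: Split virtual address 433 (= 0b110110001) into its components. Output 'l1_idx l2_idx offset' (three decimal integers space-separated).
vaddr = 433 = 0b110110001
  top 2 bits -> l1_idx = 3
  next 2 bits -> l2_idx = 1
  bottom 5 bits -> offset = 17

Answer: 3 1 17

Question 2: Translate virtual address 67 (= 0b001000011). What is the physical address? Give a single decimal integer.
Answer: 2595

Derivation:
vaddr = 67 = 0b001000011
Split: l1_idx=0, l2_idx=2, offset=3
L1[0] = 2
L2[2][2] = 81
paddr = 81 * 32 + 3 = 2595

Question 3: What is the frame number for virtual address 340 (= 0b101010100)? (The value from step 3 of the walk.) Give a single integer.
Answer: 53

Derivation:
vaddr = 340: l1_idx=2, l2_idx=2
L1[2] = 0; L2[0][2] = 53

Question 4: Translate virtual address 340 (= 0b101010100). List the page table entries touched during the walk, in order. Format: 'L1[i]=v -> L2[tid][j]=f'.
Answer: L1[2]=0 -> L2[0][2]=53

Derivation:
vaddr = 340 = 0b101010100
Split: l1_idx=2, l2_idx=2, offset=20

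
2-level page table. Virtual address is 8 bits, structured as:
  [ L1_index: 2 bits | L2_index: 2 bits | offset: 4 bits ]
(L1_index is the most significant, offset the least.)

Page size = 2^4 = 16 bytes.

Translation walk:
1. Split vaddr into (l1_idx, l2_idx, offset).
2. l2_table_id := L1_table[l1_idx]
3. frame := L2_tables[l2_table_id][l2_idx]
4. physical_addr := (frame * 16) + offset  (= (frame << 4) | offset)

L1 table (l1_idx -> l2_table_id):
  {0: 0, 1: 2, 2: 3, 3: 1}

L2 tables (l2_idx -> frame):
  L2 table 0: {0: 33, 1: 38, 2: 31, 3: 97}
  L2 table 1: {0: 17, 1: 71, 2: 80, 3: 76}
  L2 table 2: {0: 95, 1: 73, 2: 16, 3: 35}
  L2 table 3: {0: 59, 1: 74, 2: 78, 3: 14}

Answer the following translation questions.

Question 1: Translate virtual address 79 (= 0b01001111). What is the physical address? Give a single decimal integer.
vaddr = 79 = 0b01001111
Split: l1_idx=1, l2_idx=0, offset=15
L1[1] = 2
L2[2][0] = 95
paddr = 95 * 16 + 15 = 1535

Answer: 1535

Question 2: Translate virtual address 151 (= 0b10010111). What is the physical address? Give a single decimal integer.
Answer: 1191

Derivation:
vaddr = 151 = 0b10010111
Split: l1_idx=2, l2_idx=1, offset=7
L1[2] = 3
L2[3][1] = 74
paddr = 74 * 16 + 7 = 1191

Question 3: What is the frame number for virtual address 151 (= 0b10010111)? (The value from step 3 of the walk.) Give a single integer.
Answer: 74

Derivation:
vaddr = 151: l1_idx=2, l2_idx=1
L1[2] = 3; L2[3][1] = 74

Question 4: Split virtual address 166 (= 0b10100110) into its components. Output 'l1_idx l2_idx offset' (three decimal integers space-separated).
vaddr = 166 = 0b10100110
  top 2 bits -> l1_idx = 2
  next 2 bits -> l2_idx = 2
  bottom 4 bits -> offset = 6

Answer: 2 2 6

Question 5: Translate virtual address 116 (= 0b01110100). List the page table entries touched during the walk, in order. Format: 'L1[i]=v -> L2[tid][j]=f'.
vaddr = 116 = 0b01110100
Split: l1_idx=1, l2_idx=3, offset=4

Answer: L1[1]=2 -> L2[2][3]=35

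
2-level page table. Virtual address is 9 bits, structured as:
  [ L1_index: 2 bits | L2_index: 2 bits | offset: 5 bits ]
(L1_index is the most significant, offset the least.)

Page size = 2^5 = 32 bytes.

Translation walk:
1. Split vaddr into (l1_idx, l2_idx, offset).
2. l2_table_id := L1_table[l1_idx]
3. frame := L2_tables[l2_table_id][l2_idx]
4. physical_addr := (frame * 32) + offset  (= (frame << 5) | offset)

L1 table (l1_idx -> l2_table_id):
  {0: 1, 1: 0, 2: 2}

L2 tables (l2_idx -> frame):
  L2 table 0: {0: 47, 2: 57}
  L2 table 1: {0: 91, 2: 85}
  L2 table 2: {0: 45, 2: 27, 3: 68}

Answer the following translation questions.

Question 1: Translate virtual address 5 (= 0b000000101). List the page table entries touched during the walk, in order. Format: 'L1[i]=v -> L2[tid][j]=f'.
Answer: L1[0]=1 -> L2[1][0]=91

Derivation:
vaddr = 5 = 0b000000101
Split: l1_idx=0, l2_idx=0, offset=5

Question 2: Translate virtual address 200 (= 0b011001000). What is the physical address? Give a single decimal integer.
vaddr = 200 = 0b011001000
Split: l1_idx=1, l2_idx=2, offset=8
L1[1] = 0
L2[0][2] = 57
paddr = 57 * 32 + 8 = 1832

Answer: 1832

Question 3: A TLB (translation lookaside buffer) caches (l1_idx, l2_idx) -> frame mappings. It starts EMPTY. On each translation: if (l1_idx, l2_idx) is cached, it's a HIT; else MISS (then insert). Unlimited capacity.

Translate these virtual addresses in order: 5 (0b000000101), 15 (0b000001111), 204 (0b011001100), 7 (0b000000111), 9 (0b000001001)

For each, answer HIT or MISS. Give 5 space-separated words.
Answer: MISS HIT MISS HIT HIT

Derivation:
vaddr=5: (0,0) not in TLB -> MISS, insert
vaddr=15: (0,0) in TLB -> HIT
vaddr=204: (1,2) not in TLB -> MISS, insert
vaddr=7: (0,0) in TLB -> HIT
vaddr=9: (0,0) in TLB -> HIT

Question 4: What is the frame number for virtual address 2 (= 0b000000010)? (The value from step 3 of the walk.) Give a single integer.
Answer: 91

Derivation:
vaddr = 2: l1_idx=0, l2_idx=0
L1[0] = 1; L2[1][0] = 91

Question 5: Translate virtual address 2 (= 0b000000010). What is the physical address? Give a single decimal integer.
vaddr = 2 = 0b000000010
Split: l1_idx=0, l2_idx=0, offset=2
L1[0] = 1
L2[1][0] = 91
paddr = 91 * 32 + 2 = 2914

Answer: 2914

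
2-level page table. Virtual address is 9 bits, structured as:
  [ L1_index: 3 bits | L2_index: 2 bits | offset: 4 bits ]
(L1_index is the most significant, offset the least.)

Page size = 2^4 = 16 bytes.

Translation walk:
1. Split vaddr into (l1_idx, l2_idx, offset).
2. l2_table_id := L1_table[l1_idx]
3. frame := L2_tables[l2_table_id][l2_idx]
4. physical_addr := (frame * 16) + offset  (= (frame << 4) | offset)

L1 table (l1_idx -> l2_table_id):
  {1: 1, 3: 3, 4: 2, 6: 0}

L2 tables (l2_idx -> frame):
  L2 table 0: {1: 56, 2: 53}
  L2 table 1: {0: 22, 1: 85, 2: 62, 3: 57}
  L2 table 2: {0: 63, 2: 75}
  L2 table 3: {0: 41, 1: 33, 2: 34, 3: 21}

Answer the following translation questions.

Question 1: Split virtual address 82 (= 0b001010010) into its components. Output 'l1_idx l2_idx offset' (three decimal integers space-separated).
vaddr = 82 = 0b001010010
  top 3 bits -> l1_idx = 1
  next 2 bits -> l2_idx = 1
  bottom 4 bits -> offset = 2

Answer: 1 1 2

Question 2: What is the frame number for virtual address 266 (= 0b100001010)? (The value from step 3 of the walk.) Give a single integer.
vaddr = 266: l1_idx=4, l2_idx=0
L1[4] = 2; L2[2][0] = 63

Answer: 63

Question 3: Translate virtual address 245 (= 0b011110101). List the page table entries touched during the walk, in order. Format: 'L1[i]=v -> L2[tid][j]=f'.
Answer: L1[3]=3 -> L2[3][3]=21

Derivation:
vaddr = 245 = 0b011110101
Split: l1_idx=3, l2_idx=3, offset=5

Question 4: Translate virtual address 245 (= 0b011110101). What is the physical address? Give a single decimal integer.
vaddr = 245 = 0b011110101
Split: l1_idx=3, l2_idx=3, offset=5
L1[3] = 3
L2[3][3] = 21
paddr = 21 * 16 + 5 = 341

Answer: 341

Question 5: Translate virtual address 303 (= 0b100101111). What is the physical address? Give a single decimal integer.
Answer: 1215

Derivation:
vaddr = 303 = 0b100101111
Split: l1_idx=4, l2_idx=2, offset=15
L1[4] = 2
L2[2][2] = 75
paddr = 75 * 16 + 15 = 1215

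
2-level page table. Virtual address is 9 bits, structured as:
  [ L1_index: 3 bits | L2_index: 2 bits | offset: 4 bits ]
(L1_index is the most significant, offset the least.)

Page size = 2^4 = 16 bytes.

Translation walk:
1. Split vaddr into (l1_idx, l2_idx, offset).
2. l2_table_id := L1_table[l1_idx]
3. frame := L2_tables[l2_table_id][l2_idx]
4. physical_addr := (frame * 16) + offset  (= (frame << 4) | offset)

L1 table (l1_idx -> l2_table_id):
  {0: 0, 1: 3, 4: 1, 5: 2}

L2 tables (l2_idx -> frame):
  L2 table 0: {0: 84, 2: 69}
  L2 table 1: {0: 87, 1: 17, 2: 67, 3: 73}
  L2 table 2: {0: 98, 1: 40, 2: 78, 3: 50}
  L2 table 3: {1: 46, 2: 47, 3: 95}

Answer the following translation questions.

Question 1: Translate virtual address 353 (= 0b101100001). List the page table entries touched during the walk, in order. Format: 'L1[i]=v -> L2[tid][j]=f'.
Answer: L1[5]=2 -> L2[2][2]=78

Derivation:
vaddr = 353 = 0b101100001
Split: l1_idx=5, l2_idx=2, offset=1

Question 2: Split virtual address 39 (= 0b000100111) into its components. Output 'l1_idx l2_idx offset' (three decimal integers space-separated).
vaddr = 39 = 0b000100111
  top 3 bits -> l1_idx = 0
  next 2 bits -> l2_idx = 2
  bottom 4 bits -> offset = 7

Answer: 0 2 7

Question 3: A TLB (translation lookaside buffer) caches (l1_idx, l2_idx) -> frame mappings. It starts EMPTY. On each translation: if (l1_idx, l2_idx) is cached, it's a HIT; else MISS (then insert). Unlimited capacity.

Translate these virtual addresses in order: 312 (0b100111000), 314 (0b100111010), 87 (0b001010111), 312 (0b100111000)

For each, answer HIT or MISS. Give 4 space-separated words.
vaddr=312: (4,3) not in TLB -> MISS, insert
vaddr=314: (4,3) in TLB -> HIT
vaddr=87: (1,1) not in TLB -> MISS, insert
vaddr=312: (4,3) in TLB -> HIT

Answer: MISS HIT MISS HIT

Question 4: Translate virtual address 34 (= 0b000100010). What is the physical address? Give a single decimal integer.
vaddr = 34 = 0b000100010
Split: l1_idx=0, l2_idx=2, offset=2
L1[0] = 0
L2[0][2] = 69
paddr = 69 * 16 + 2 = 1106

Answer: 1106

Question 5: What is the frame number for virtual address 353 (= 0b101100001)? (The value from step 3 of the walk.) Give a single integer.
vaddr = 353: l1_idx=5, l2_idx=2
L1[5] = 2; L2[2][2] = 78

Answer: 78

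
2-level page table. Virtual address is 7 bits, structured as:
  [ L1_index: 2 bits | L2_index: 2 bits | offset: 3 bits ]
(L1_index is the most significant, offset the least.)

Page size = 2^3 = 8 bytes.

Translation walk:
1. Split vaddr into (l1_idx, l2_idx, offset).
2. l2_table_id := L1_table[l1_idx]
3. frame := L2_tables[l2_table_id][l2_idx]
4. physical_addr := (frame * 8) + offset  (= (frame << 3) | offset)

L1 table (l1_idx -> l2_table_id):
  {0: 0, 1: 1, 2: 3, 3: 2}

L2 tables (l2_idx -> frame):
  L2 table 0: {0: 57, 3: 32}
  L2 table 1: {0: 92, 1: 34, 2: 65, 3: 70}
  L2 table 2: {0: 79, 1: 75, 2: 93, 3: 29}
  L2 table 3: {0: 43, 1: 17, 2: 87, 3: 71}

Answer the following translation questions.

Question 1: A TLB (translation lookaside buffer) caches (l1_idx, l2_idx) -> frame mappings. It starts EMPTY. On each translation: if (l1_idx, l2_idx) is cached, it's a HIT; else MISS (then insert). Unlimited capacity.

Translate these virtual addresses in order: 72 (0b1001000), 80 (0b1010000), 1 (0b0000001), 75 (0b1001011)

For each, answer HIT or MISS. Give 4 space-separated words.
vaddr=72: (2,1) not in TLB -> MISS, insert
vaddr=80: (2,2) not in TLB -> MISS, insert
vaddr=1: (0,0) not in TLB -> MISS, insert
vaddr=75: (2,1) in TLB -> HIT

Answer: MISS MISS MISS HIT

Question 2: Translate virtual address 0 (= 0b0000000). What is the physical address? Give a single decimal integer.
vaddr = 0 = 0b0000000
Split: l1_idx=0, l2_idx=0, offset=0
L1[0] = 0
L2[0][0] = 57
paddr = 57 * 8 + 0 = 456

Answer: 456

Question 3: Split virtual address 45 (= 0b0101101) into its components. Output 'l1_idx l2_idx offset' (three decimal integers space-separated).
Answer: 1 1 5

Derivation:
vaddr = 45 = 0b0101101
  top 2 bits -> l1_idx = 1
  next 2 bits -> l2_idx = 1
  bottom 3 bits -> offset = 5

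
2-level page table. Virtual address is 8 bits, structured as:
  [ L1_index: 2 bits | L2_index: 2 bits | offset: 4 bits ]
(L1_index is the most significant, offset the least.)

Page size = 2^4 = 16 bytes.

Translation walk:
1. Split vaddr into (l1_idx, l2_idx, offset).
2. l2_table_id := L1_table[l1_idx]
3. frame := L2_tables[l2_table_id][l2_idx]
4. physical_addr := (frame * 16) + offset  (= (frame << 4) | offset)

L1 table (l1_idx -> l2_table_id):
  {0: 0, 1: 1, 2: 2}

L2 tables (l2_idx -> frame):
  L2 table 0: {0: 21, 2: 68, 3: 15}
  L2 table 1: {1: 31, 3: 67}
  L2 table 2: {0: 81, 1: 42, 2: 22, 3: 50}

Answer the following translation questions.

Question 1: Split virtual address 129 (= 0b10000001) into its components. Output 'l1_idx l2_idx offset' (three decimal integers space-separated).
Answer: 2 0 1

Derivation:
vaddr = 129 = 0b10000001
  top 2 bits -> l1_idx = 2
  next 2 bits -> l2_idx = 0
  bottom 4 bits -> offset = 1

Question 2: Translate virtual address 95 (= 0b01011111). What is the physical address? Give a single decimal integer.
Answer: 511

Derivation:
vaddr = 95 = 0b01011111
Split: l1_idx=1, l2_idx=1, offset=15
L1[1] = 1
L2[1][1] = 31
paddr = 31 * 16 + 15 = 511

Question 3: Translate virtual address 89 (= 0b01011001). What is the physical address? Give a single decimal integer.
vaddr = 89 = 0b01011001
Split: l1_idx=1, l2_idx=1, offset=9
L1[1] = 1
L2[1][1] = 31
paddr = 31 * 16 + 9 = 505

Answer: 505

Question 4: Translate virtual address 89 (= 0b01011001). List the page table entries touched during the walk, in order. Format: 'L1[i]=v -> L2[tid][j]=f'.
vaddr = 89 = 0b01011001
Split: l1_idx=1, l2_idx=1, offset=9

Answer: L1[1]=1 -> L2[1][1]=31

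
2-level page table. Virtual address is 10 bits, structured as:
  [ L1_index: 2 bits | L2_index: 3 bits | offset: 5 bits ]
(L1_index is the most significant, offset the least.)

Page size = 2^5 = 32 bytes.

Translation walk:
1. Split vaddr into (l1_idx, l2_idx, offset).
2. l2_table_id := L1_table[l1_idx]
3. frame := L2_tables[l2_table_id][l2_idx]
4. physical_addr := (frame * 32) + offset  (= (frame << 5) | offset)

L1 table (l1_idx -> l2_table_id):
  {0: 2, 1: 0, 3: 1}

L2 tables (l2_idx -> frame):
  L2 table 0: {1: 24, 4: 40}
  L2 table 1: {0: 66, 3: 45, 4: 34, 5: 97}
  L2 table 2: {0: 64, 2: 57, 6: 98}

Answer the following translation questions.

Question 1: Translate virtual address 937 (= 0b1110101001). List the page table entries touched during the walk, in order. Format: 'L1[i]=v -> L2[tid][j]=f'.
vaddr = 937 = 0b1110101001
Split: l1_idx=3, l2_idx=5, offset=9

Answer: L1[3]=1 -> L2[1][5]=97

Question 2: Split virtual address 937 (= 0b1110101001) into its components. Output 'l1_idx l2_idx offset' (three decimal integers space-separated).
vaddr = 937 = 0b1110101001
  top 2 bits -> l1_idx = 3
  next 3 bits -> l2_idx = 5
  bottom 5 bits -> offset = 9

Answer: 3 5 9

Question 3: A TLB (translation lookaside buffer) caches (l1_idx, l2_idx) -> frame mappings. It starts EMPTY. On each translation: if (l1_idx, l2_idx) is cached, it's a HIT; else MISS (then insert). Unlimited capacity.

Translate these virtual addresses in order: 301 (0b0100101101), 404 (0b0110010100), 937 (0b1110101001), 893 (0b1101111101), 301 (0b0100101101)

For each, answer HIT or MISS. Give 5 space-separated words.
Answer: MISS MISS MISS MISS HIT

Derivation:
vaddr=301: (1,1) not in TLB -> MISS, insert
vaddr=404: (1,4) not in TLB -> MISS, insert
vaddr=937: (3,5) not in TLB -> MISS, insert
vaddr=893: (3,3) not in TLB -> MISS, insert
vaddr=301: (1,1) in TLB -> HIT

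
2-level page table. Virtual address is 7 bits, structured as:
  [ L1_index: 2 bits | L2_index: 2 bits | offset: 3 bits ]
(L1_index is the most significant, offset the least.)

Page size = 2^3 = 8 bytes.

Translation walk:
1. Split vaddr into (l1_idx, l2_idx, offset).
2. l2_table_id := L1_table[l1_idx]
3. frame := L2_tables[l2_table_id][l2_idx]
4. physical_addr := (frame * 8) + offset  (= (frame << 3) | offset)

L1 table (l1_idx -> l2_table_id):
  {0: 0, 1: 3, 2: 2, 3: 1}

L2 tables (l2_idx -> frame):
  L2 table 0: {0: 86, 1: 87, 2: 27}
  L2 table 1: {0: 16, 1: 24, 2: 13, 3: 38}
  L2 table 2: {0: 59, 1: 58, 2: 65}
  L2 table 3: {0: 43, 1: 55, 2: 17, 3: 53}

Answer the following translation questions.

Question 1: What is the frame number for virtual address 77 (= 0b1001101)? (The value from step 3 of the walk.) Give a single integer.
Answer: 58

Derivation:
vaddr = 77: l1_idx=2, l2_idx=1
L1[2] = 2; L2[2][1] = 58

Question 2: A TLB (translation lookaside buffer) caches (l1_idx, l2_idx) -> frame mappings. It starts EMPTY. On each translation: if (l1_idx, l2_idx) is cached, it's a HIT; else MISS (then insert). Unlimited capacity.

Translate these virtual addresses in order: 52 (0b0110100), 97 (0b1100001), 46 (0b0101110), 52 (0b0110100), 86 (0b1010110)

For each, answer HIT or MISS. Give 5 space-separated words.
vaddr=52: (1,2) not in TLB -> MISS, insert
vaddr=97: (3,0) not in TLB -> MISS, insert
vaddr=46: (1,1) not in TLB -> MISS, insert
vaddr=52: (1,2) in TLB -> HIT
vaddr=86: (2,2) not in TLB -> MISS, insert

Answer: MISS MISS MISS HIT MISS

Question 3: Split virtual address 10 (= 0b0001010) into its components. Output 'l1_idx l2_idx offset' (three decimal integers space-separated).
Answer: 0 1 2

Derivation:
vaddr = 10 = 0b0001010
  top 2 bits -> l1_idx = 0
  next 2 bits -> l2_idx = 1
  bottom 3 bits -> offset = 2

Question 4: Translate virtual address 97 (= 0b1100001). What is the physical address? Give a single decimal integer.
Answer: 129

Derivation:
vaddr = 97 = 0b1100001
Split: l1_idx=3, l2_idx=0, offset=1
L1[3] = 1
L2[1][0] = 16
paddr = 16 * 8 + 1 = 129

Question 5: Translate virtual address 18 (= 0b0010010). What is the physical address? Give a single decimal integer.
vaddr = 18 = 0b0010010
Split: l1_idx=0, l2_idx=2, offset=2
L1[0] = 0
L2[0][2] = 27
paddr = 27 * 8 + 2 = 218

Answer: 218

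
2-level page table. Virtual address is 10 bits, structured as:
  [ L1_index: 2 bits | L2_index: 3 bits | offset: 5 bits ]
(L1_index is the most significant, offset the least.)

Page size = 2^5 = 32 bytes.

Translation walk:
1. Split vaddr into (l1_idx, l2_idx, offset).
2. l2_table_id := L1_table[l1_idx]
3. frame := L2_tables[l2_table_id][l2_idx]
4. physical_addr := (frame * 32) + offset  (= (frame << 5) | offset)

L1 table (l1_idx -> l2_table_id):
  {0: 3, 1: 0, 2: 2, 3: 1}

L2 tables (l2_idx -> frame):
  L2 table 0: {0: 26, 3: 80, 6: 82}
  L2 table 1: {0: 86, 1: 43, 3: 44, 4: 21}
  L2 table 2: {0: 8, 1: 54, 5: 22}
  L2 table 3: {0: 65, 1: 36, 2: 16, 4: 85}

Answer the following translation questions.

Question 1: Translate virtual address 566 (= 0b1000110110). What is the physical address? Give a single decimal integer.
vaddr = 566 = 0b1000110110
Split: l1_idx=2, l2_idx=1, offset=22
L1[2] = 2
L2[2][1] = 54
paddr = 54 * 32 + 22 = 1750

Answer: 1750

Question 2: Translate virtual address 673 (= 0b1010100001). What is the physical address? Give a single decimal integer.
Answer: 705

Derivation:
vaddr = 673 = 0b1010100001
Split: l1_idx=2, l2_idx=5, offset=1
L1[2] = 2
L2[2][5] = 22
paddr = 22 * 32 + 1 = 705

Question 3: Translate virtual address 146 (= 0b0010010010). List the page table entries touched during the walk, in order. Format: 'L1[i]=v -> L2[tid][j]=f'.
vaddr = 146 = 0b0010010010
Split: l1_idx=0, l2_idx=4, offset=18

Answer: L1[0]=3 -> L2[3][4]=85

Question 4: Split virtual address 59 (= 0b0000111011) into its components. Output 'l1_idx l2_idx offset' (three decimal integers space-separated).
vaddr = 59 = 0b0000111011
  top 2 bits -> l1_idx = 0
  next 3 bits -> l2_idx = 1
  bottom 5 bits -> offset = 27

Answer: 0 1 27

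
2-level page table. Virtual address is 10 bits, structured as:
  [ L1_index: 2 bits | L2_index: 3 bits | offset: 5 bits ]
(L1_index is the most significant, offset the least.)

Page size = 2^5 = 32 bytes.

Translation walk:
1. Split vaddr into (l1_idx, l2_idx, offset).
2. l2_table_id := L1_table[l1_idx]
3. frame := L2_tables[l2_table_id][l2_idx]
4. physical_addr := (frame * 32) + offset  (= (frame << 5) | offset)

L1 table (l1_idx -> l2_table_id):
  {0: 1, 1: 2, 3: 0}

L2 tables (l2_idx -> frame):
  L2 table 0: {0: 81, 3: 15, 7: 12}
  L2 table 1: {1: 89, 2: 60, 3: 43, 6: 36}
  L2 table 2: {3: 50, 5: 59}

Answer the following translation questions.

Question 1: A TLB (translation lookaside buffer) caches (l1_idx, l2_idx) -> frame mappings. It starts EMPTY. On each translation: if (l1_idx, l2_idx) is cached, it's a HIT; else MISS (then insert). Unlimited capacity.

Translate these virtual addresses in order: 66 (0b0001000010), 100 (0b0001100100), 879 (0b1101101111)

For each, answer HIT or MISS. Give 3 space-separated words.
Answer: MISS MISS MISS

Derivation:
vaddr=66: (0,2) not in TLB -> MISS, insert
vaddr=100: (0,3) not in TLB -> MISS, insert
vaddr=879: (3,3) not in TLB -> MISS, insert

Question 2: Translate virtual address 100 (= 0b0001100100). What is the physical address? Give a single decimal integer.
Answer: 1380

Derivation:
vaddr = 100 = 0b0001100100
Split: l1_idx=0, l2_idx=3, offset=4
L1[0] = 1
L2[1][3] = 43
paddr = 43 * 32 + 4 = 1380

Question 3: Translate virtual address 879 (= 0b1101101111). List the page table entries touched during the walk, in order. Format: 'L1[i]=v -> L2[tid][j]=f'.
vaddr = 879 = 0b1101101111
Split: l1_idx=3, l2_idx=3, offset=15

Answer: L1[3]=0 -> L2[0][3]=15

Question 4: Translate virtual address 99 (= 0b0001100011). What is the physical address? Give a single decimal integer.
vaddr = 99 = 0b0001100011
Split: l1_idx=0, l2_idx=3, offset=3
L1[0] = 1
L2[1][3] = 43
paddr = 43 * 32 + 3 = 1379

Answer: 1379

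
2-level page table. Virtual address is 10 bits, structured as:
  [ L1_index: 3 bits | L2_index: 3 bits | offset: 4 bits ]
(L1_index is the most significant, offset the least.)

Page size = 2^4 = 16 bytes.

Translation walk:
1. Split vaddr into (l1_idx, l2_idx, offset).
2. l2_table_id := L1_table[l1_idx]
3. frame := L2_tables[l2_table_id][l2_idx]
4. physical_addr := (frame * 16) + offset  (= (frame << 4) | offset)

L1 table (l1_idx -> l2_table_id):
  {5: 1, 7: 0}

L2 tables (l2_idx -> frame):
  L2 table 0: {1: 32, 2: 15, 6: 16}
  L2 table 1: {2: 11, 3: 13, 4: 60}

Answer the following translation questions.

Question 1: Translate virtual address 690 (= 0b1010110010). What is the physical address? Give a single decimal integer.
Answer: 210

Derivation:
vaddr = 690 = 0b1010110010
Split: l1_idx=5, l2_idx=3, offset=2
L1[5] = 1
L2[1][3] = 13
paddr = 13 * 16 + 2 = 210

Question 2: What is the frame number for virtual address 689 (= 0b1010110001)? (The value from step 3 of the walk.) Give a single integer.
vaddr = 689: l1_idx=5, l2_idx=3
L1[5] = 1; L2[1][3] = 13

Answer: 13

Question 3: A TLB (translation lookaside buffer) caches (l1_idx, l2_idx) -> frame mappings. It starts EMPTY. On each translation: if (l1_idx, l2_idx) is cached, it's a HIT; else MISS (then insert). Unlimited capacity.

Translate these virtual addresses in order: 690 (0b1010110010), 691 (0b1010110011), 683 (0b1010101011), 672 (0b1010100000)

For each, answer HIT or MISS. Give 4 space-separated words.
Answer: MISS HIT MISS HIT

Derivation:
vaddr=690: (5,3) not in TLB -> MISS, insert
vaddr=691: (5,3) in TLB -> HIT
vaddr=683: (5,2) not in TLB -> MISS, insert
vaddr=672: (5,2) in TLB -> HIT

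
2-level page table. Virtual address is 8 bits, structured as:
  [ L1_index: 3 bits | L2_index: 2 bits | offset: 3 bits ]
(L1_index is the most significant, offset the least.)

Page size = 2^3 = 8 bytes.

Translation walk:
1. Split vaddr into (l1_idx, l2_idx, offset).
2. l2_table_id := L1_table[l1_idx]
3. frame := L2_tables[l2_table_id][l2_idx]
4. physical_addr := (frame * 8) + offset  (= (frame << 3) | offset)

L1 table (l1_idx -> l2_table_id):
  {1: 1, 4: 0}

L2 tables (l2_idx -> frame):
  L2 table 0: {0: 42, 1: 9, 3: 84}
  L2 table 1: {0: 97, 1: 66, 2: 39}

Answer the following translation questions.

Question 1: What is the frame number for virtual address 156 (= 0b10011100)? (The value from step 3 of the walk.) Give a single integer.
vaddr = 156: l1_idx=4, l2_idx=3
L1[4] = 0; L2[0][3] = 84

Answer: 84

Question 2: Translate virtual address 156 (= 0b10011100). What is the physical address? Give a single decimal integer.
vaddr = 156 = 0b10011100
Split: l1_idx=4, l2_idx=3, offset=4
L1[4] = 0
L2[0][3] = 84
paddr = 84 * 8 + 4 = 676

Answer: 676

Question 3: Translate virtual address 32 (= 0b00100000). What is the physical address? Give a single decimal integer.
Answer: 776

Derivation:
vaddr = 32 = 0b00100000
Split: l1_idx=1, l2_idx=0, offset=0
L1[1] = 1
L2[1][0] = 97
paddr = 97 * 8 + 0 = 776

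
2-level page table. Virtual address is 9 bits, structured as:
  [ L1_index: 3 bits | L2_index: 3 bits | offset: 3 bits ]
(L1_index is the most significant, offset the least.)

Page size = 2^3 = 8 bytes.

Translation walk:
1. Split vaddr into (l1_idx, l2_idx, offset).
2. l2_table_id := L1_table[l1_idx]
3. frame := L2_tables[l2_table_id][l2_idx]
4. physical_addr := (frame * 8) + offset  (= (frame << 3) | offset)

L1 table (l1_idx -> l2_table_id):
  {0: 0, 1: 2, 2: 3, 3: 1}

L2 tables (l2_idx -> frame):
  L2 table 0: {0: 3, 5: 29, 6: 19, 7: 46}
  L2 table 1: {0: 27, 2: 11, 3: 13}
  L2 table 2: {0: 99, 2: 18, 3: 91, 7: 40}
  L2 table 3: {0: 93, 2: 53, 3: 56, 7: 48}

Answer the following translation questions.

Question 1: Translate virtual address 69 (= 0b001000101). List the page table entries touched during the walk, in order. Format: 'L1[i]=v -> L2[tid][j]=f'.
vaddr = 69 = 0b001000101
Split: l1_idx=1, l2_idx=0, offset=5

Answer: L1[1]=2 -> L2[2][0]=99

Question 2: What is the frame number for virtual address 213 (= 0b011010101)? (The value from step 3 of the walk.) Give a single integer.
vaddr = 213: l1_idx=3, l2_idx=2
L1[3] = 1; L2[1][2] = 11

Answer: 11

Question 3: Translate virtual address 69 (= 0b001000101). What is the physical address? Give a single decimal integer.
vaddr = 69 = 0b001000101
Split: l1_idx=1, l2_idx=0, offset=5
L1[1] = 2
L2[2][0] = 99
paddr = 99 * 8 + 5 = 797

Answer: 797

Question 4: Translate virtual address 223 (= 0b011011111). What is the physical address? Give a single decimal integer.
Answer: 111

Derivation:
vaddr = 223 = 0b011011111
Split: l1_idx=3, l2_idx=3, offset=7
L1[3] = 1
L2[1][3] = 13
paddr = 13 * 8 + 7 = 111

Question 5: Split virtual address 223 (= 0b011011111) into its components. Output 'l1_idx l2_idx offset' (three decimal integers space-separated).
vaddr = 223 = 0b011011111
  top 3 bits -> l1_idx = 3
  next 3 bits -> l2_idx = 3
  bottom 3 bits -> offset = 7

Answer: 3 3 7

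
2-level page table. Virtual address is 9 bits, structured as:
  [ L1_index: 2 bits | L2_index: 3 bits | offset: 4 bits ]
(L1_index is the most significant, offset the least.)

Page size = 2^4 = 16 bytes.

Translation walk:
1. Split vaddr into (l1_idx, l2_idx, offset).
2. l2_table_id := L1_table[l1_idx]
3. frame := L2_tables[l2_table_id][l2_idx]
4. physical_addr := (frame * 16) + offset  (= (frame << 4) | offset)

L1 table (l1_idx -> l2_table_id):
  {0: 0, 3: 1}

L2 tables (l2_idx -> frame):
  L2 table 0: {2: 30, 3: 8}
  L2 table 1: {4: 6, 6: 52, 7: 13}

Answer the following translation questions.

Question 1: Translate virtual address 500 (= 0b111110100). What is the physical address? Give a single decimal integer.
vaddr = 500 = 0b111110100
Split: l1_idx=3, l2_idx=7, offset=4
L1[3] = 1
L2[1][7] = 13
paddr = 13 * 16 + 4 = 212

Answer: 212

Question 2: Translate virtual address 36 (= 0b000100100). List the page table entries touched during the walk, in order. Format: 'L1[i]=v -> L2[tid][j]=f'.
Answer: L1[0]=0 -> L2[0][2]=30

Derivation:
vaddr = 36 = 0b000100100
Split: l1_idx=0, l2_idx=2, offset=4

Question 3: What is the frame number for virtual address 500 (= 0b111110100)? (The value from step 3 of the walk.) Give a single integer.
Answer: 13

Derivation:
vaddr = 500: l1_idx=3, l2_idx=7
L1[3] = 1; L2[1][7] = 13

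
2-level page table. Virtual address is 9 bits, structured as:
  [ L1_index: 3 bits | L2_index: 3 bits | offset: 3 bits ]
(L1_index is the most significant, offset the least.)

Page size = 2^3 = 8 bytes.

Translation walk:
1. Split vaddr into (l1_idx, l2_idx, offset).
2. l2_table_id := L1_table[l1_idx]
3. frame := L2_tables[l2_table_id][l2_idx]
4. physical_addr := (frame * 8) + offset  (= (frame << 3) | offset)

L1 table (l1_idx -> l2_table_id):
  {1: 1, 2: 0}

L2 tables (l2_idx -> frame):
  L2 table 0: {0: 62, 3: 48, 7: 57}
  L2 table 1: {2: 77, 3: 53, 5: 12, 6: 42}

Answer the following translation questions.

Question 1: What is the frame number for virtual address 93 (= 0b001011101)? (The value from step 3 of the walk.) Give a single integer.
Answer: 53

Derivation:
vaddr = 93: l1_idx=1, l2_idx=3
L1[1] = 1; L2[1][3] = 53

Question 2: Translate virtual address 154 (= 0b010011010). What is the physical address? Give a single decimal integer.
vaddr = 154 = 0b010011010
Split: l1_idx=2, l2_idx=3, offset=2
L1[2] = 0
L2[0][3] = 48
paddr = 48 * 8 + 2 = 386

Answer: 386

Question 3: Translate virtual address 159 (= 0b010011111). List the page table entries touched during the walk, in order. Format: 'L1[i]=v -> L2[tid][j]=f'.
vaddr = 159 = 0b010011111
Split: l1_idx=2, l2_idx=3, offset=7

Answer: L1[2]=0 -> L2[0][3]=48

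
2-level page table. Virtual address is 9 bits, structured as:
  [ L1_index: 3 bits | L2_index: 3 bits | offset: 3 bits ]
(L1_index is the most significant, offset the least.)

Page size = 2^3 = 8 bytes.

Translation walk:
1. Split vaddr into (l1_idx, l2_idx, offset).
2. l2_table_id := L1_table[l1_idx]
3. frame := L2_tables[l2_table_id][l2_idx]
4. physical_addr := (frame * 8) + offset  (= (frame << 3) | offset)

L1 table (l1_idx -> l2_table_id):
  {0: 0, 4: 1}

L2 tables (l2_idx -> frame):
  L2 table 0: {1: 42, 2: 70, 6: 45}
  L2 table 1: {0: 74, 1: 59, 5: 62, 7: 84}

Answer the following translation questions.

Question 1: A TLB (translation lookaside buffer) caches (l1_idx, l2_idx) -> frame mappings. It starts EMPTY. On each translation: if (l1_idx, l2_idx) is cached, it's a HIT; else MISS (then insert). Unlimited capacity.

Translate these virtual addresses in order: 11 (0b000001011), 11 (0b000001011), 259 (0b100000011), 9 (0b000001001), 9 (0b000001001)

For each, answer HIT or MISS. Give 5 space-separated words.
vaddr=11: (0,1) not in TLB -> MISS, insert
vaddr=11: (0,1) in TLB -> HIT
vaddr=259: (4,0) not in TLB -> MISS, insert
vaddr=9: (0,1) in TLB -> HIT
vaddr=9: (0,1) in TLB -> HIT

Answer: MISS HIT MISS HIT HIT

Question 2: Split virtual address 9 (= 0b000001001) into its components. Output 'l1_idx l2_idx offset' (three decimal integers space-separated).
Answer: 0 1 1

Derivation:
vaddr = 9 = 0b000001001
  top 3 bits -> l1_idx = 0
  next 3 bits -> l2_idx = 1
  bottom 3 bits -> offset = 1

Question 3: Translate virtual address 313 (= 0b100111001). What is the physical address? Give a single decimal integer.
Answer: 673

Derivation:
vaddr = 313 = 0b100111001
Split: l1_idx=4, l2_idx=7, offset=1
L1[4] = 1
L2[1][7] = 84
paddr = 84 * 8 + 1 = 673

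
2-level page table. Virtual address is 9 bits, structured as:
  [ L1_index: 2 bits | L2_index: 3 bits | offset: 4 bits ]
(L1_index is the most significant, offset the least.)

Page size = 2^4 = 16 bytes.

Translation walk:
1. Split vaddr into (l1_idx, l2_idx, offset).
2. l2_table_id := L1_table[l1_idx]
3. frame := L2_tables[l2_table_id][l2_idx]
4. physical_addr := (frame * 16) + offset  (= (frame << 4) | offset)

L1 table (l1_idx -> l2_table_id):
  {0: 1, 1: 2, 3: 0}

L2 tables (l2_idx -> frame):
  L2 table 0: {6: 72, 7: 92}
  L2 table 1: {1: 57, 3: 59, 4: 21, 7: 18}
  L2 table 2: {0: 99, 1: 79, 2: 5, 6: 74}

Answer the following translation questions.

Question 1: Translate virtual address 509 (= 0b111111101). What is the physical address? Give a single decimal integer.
Answer: 1485

Derivation:
vaddr = 509 = 0b111111101
Split: l1_idx=3, l2_idx=7, offset=13
L1[3] = 0
L2[0][7] = 92
paddr = 92 * 16 + 13 = 1485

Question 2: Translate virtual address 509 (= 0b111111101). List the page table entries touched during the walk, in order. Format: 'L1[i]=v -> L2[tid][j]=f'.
vaddr = 509 = 0b111111101
Split: l1_idx=3, l2_idx=7, offset=13

Answer: L1[3]=0 -> L2[0][7]=92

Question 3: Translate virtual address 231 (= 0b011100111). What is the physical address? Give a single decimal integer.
vaddr = 231 = 0b011100111
Split: l1_idx=1, l2_idx=6, offset=7
L1[1] = 2
L2[2][6] = 74
paddr = 74 * 16 + 7 = 1191

Answer: 1191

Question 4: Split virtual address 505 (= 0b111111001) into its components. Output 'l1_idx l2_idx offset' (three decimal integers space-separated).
Answer: 3 7 9

Derivation:
vaddr = 505 = 0b111111001
  top 2 bits -> l1_idx = 3
  next 3 bits -> l2_idx = 7
  bottom 4 bits -> offset = 9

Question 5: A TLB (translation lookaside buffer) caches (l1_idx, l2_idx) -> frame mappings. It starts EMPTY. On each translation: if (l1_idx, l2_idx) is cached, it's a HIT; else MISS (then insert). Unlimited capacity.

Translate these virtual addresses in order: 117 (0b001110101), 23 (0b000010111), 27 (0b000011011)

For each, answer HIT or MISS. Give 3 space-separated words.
vaddr=117: (0,7) not in TLB -> MISS, insert
vaddr=23: (0,1) not in TLB -> MISS, insert
vaddr=27: (0,1) in TLB -> HIT

Answer: MISS MISS HIT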